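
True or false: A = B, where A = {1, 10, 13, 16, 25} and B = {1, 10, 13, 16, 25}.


Two sets are equal iff they have exactly the same elements.
A = {1, 10, 13, 16, 25}
B = {1, 10, 13, 16, 25}
Same elements → A = B

Yes, A = B


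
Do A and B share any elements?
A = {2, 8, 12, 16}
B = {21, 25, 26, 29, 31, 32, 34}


Disjoint means A ∩ B = ∅.
A ∩ B = ∅
A ∩ B = ∅, so A and B are disjoint.

No — A and B share no elements (A ∩ B = ∅), so they are disjoint


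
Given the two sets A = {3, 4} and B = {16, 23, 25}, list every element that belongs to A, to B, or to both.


A ∪ B = all elements in A or B (or both)
A = {3, 4}
B = {16, 23, 25}
A ∪ B = {3, 4, 16, 23, 25}

A ∪ B = {3, 4, 16, 23, 25}


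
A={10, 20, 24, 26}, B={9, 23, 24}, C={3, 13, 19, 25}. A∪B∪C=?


A ∪ B = {9, 10, 20, 23, 24, 26}
(A ∪ B) ∪ C = {3, 9, 10, 13, 19, 20, 23, 24, 25, 26}

A ∪ B ∪ C = {3, 9, 10, 13, 19, 20, 23, 24, 25, 26}


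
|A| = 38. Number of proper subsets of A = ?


Total subsets = 2^n = 2^38 = 274877906944
Proper subsets exclude the set itself: 2^n - 1
= 274877906944 - 1
= 274877906943

Number of proper subsets = 274877906943


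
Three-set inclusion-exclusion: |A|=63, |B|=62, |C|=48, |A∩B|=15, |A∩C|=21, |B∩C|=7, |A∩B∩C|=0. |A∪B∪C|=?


|A∪B∪C| = |A|+|B|+|C| - |A∩B|-|A∩C|-|B∩C| + |A∩B∩C|
= 63+62+48 - 15-21-7 + 0
= 173 - 43 + 0
= 130

|A ∪ B ∪ C| = 130


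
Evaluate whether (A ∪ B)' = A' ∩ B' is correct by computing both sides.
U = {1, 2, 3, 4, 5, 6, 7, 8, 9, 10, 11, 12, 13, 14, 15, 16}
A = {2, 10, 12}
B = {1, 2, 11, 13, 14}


LHS: A ∪ B = {1, 2, 10, 11, 12, 13, 14}
(A ∪ B)' = U \ (A ∪ B) = {3, 4, 5, 6, 7, 8, 9, 15, 16}
A' = {1, 3, 4, 5, 6, 7, 8, 9, 11, 13, 14, 15, 16}, B' = {3, 4, 5, 6, 7, 8, 9, 10, 12, 15, 16}
Claimed RHS: A' ∩ B' = {3, 4, 5, 6, 7, 8, 9, 15, 16}
Identity is VALID: LHS = RHS = {3, 4, 5, 6, 7, 8, 9, 15, 16} ✓

Identity is valid. (A ∪ B)' = A' ∩ B' = {3, 4, 5, 6, 7, 8, 9, 15, 16}


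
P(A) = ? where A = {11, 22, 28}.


|A| = 3, so |P(A)| = 2^3 = 8
Enumerate subsets by cardinality (0 to 3):
∅, {11}, {22}, {28}, {11, 22}, {11, 28}, {22, 28}, {11, 22, 28}

P(A) has 8 subsets: ∅, {11}, {22}, {28}, {11, 22}, {11, 28}, {22, 28}, {11, 22, 28}


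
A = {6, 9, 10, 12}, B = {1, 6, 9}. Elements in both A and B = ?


A = {6, 9, 10, 12}
B = {1, 6, 9}
Region: in both A and B
Elements: {6, 9}

Elements in both A and B: {6, 9}


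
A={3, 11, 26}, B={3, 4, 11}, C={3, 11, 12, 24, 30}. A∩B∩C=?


A ∩ B = {3, 11}
(A ∩ B) ∩ C = {3, 11}

A ∩ B ∩ C = {3, 11}


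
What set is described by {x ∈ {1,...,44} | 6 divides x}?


Checking each candidate:
Condition: multiples of 6 in {1,...,44}
Result = {6, 12, 18, 24, 30, 36, 42}

{6, 12, 18, 24, 30, 36, 42}


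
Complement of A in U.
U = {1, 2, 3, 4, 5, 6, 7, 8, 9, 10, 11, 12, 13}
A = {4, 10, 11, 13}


Aᶜ = U \ A = elements in U but not in A
U = {1, 2, 3, 4, 5, 6, 7, 8, 9, 10, 11, 12, 13}
A = {4, 10, 11, 13}
Aᶜ = {1, 2, 3, 5, 6, 7, 8, 9, 12}

Aᶜ = {1, 2, 3, 5, 6, 7, 8, 9, 12}


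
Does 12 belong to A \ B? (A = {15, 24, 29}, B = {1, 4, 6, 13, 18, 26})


A = {15, 24, 29}, B = {1, 4, 6, 13, 18, 26}
A \ B = elements in A but not in B
A \ B = {15, 24, 29}
Checking if 12 ∈ A \ B
12 is not in A \ B → False

12 ∉ A \ B


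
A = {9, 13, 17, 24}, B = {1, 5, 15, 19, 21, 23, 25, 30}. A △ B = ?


A △ B = (A \ B) ∪ (B \ A) = elements in exactly one of A or B
A \ B = {9, 13, 17, 24}
B \ A = {1, 5, 15, 19, 21, 23, 25, 30}
A △ B = {1, 5, 9, 13, 15, 17, 19, 21, 23, 24, 25, 30}

A △ B = {1, 5, 9, 13, 15, 17, 19, 21, 23, 24, 25, 30}


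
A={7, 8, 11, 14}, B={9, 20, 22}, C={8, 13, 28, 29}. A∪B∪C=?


A ∪ B = {7, 8, 9, 11, 14, 20, 22}
(A ∪ B) ∪ C = {7, 8, 9, 11, 13, 14, 20, 22, 28, 29}

A ∪ B ∪ C = {7, 8, 9, 11, 13, 14, 20, 22, 28, 29}


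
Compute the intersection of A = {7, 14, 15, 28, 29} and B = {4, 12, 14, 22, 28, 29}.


A ∩ B = elements in both A and B
A = {7, 14, 15, 28, 29}
B = {4, 12, 14, 22, 28, 29}
A ∩ B = {14, 28, 29}

A ∩ B = {14, 28, 29}


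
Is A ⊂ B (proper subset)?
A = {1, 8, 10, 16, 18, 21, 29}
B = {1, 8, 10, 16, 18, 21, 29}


A ⊂ B requires: A ⊆ B AND A ≠ B.
A ⊆ B? Yes
A = B? Yes
A = B, so A is not a PROPER subset.

No, A is not a proper subset of B


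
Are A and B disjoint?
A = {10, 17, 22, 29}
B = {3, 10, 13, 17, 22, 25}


Disjoint means A ∩ B = ∅.
A ∩ B = {10, 17, 22}
A ∩ B ≠ ∅, so A and B are NOT disjoint.

No, A and B are not disjoint (A ∩ B = {10, 17, 22})


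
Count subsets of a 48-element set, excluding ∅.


Total subsets = 2^n = 2^48 = 281474976710656
Non-empty subsets exclude the empty set: 2^n - 1
= 281474976710656 - 1
= 281474976710655

Number of non-empty subsets = 281474976710655


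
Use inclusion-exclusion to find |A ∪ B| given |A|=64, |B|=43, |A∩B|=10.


|A ∪ B| = |A| + |B| - |A ∩ B|
= 64 + 43 - 10
= 97

|A ∪ B| = 97


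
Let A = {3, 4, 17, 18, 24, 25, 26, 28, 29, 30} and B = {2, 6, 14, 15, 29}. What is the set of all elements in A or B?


A ∪ B = all elements in A or B (or both)
A = {3, 4, 17, 18, 24, 25, 26, 28, 29, 30}
B = {2, 6, 14, 15, 29}
A ∪ B = {2, 3, 4, 6, 14, 15, 17, 18, 24, 25, 26, 28, 29, 30}

A ∪ B = {2, 3, 4, 6, 14, 15, 17, 18, 24, 25, 26, 28, 29, 30}


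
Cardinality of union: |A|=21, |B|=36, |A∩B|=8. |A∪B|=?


|A ∪ B| = |A| + |B| - |A ∩ B|
= 21 + 36 - 8
= 49

|A ∪ B| = 49


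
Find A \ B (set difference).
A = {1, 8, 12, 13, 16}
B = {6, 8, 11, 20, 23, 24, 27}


A \ B = elements in A but not in B
A = {1, 8, 12, 13, 16}
B = {6, 8, 11, 20, 23, 24, 27}
Remove from A any elements in B
A \ B = {1, 12, 13, 16}

A \ B = {1, 12, 13, 16}


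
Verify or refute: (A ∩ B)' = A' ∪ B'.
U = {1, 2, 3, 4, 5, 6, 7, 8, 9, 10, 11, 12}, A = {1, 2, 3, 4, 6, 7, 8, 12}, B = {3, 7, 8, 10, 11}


LHS: A ∩ B = {3, 7, 8}
(A ∩ B)' = U \ (A ∩ B) = {1, 2, 4, 5, 6, 9, 10, 11, 12}
A' = {5, 9, 10, 11}, B' = {1, 2, 4, 5, 6, 9, 12}
Claimed RHS: A' ∪ B' = {1, 2, 4, 5, 6, 9, 10, 11, 12}
Identity is VALID: LHS = RHS = {1, 2, 4, 5, 6, 9, 10, 11, 12} ✓

Identity is valid. (A ∩ B)' = A' ∪ B' = {1, 2, 4, 5, 6, 9, 10, 11, 12}


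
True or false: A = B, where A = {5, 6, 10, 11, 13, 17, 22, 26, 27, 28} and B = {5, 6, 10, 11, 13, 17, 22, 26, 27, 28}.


Two sets are equal iff they have exactly the same elements.
A = {5, 6, 10, 11, 13, 17, 22, 26, 27, 28}
B = {5, 6, 10, 11, 13, 17, 22, 26, 27, 28}
Same elements → A = B

Yes, A = B


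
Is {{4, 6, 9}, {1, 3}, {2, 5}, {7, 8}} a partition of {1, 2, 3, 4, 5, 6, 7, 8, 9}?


A partition requires: (1) non-empty parts, (2) pairwise disjoint, (3) union = U
Parts: {4, 6, 9}, {1, 3}, {2, 5}, {7, 8}
Union of parts: {1, 2, 3, 4, 5, 6, 7, 8, 9}
U = {1, 2, 3, 4, 5, 6, 7, 8, 9}
All non-empty? True
Pairwise disjoint? True
Covers U? True

Yes, valid partition


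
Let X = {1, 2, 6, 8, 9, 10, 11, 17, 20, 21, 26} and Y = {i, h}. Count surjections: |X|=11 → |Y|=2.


n = |X| = 11, k = |Y| = 2. Surjections via inclusion-exclusion:
S(n,k) = Σ(-1)^i × C(k,i) × (k-i)^n, i=0 to k
i=0: (-1)^0×C(2,0)×2^11 = 2048
i=1: (-1)^1×C(2,1)×1^11 = -2
i=2: (-1)^2×C(2,2)×0^11 = 0
Total = 2046

Number of surjections = 2046


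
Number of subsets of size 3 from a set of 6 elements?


C(n,k) = n! / (k!(n-k)!)
C(6,3) = 6! / (3!3!)
= 20

C(6,3) = 20


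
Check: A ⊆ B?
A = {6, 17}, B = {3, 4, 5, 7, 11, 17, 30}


A ⊆ B means every element of A is in B.
Elements in A not in B: {6}
So A ⊄ B.

No, A ⊄ B


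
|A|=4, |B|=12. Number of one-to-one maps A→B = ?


An injection sends each of |A| = 4 inputs to a distinct output in B.
# injections = |B|·(|B|-1)·…·(|B|-|A|+1) = 12! / (12 - 4)!
= 12 × 11 × 10 × 9
= 11880

Number of injections = 11880


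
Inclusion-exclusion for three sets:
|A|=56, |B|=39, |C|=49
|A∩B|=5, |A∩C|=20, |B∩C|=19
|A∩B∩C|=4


|A∪B∪C| = |A|+|B|+|C| - |A∩B|-|A∩C|-|B∩C| + |A∩B∩C|
= 56+39+49 - 5-20-19 + 4
= 144 - 44 + 4
= 104

|A ∪ B ∪ C| = 104


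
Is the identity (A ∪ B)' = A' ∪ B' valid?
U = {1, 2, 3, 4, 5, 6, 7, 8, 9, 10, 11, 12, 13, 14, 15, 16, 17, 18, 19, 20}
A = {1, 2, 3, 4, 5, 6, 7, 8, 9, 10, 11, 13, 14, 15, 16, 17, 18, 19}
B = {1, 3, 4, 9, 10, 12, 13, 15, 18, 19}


LHS: A ∪ B = {1, 2, 3, 4, 5, 6, 7, 8, 9, 10, 11, 12, 13, 14, 15, 16, 17, 18, 19}
(A ∪ B)' = U \ (A ∪ B) = {20}
A' = {12, 20}, B' = {2, 5, 6, 7, 8, 11, 14, 16, 17, 20}
Claimed RHS: A' ∪ B' = {2, 5, 6, 7, 8, 11, 12, 14, 16, 17, 20}
Identity is INVALID: LHS = {20} but the RHS claimed here equals {2, 5, 6, 7, 8, 11, 12, 14, 16, 17, 20}. The correct form is (A ∪ B)' = A' ∩ B'.

Identity is invalid: (A ∪ B)' = {20} but A' ∪ B' = {2, 5, 6, 7, 8, 11, 12, 14, 16, 17, 20}. The correct De Morgan law is (A ∪ B)' = A' ∩ B'.


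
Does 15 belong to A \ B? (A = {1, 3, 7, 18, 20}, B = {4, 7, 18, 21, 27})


A = {1, 3, 7, 18, 20}, B = {4, 7, 18, 21, 27}
A \ B = elements in A but not in B
A \ B = {1, 3, 20}
Checking if 15 ∈ A \ B
15 is not in A \ B → False

15 ∉ A \ B


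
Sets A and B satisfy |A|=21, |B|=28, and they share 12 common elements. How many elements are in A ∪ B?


|A ∪ B| = |A| + |B| - |A ∩ B|
= 21 + 28 - 12
= 37

|A ∪ B| = 37


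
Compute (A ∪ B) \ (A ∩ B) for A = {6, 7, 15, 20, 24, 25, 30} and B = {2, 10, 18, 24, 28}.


A △ B = (A \ B) ∪ (B \ A) = elements in exactly one of A or B
A \ B = {6, 7, 15, 20, 25, 30}
B \ A = {2, 10, 18, 28}
A △ B = {2, 6, 7, 10, 15, 18, 20, 25, 28, 30}

A △ B = {2, 6, 7, 10, 15, 18, 20, 25, 28, 30}


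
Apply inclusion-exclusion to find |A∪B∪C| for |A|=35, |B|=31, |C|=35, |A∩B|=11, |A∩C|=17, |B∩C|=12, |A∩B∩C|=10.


|A∪B∪C| = |A|+|B|+|C| - |A∩B|-|A∩C|-|B∩C| + |A∩B∩C|
= 35+31+35 - 11-17-12 + 10
= 101 - 40 + 10
= 71

|A ∪ B ∪ C| = 71


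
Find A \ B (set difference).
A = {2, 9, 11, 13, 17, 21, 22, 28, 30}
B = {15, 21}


A \ B = elements in A but not in B
A = {2, 9, 11, 13, 17, 21, 22, 28, 30}
B = {15, 21}
Remove from A any elements in B
A \ B = {2, 9, 11, 13, 17, 22, 28, 30}

A \ B = {2, 9, 11, 13, 17, 22, 28, 30}


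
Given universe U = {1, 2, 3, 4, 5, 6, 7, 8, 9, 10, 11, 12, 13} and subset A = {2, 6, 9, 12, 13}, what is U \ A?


Aᶜ = U \ A = elements in U but not in A
U = {1, 2, 3, 4, 5, 6, 7, 8, 9, 10, 11, 12, 13}
A = {2, 6, 9, 12, 13}
Aᶜ = {1, 3, 4, 5, 7, 8, 10, 11}

Aᶜ = {1, 3, 4, 5, 7, 8, 10, 11}


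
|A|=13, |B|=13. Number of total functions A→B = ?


Each of |A| = 13 inputs maps to any of |B| = 13 outputs.
# functions = |B|^|A| = 13^13
= 302875106592253

Number of functions = 302875106592253


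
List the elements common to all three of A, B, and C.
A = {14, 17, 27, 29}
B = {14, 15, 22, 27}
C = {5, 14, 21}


A ∩ B = {14, 27}
(A ∩ B) ∩ C = {14}

A ∩ B ∩ C = {14}


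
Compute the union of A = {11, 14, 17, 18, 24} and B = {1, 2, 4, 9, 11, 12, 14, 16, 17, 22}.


A ∪ B = all elements in A or B (or both)
A = {11, 14, 17, 18, 24}
B = {1, 2, 4, 9, 11, 12, 14, 16, 17, 22}
A ∪ B = {1, 2, 4, 9, 11, 12, 14, 16, 17, 18, 22, 24}

A ∪ B = {1, 2, 4, 9, 11, 12, 14, 16, 17, 18, 22, 24}


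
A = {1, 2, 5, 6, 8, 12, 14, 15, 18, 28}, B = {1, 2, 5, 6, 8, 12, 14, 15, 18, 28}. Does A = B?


Two sets are equal iff they have exactly the same elements.
A = {1, 2, 5, 6, 8, 12, 14, 15, 18, 28}
B = {1, 2, 5, 6, 8, 12, 14, 15, 18, 28}
Same elements → A = B

Yes, A = B


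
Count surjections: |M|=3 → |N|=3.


n = |M| = 3, k = |N| = 3. Surjections via inclusion-exclusion:
S(n,k) = Σ(-1)^i × C(k,i) × (k-i)^n, i=0 to k
i=0: (-1)^0×C(3,0)×3^3 = 27
i=1: (-1)^1×C(3,1)×2^3 = -24
i=2: (-1)^2×C(3,2)×1^3 = 3
i=3: (-1)^3×C(3,3)×0^3 = 0
Total = 6

Number of surjections = 6


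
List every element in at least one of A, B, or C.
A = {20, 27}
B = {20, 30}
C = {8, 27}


A ∪ B = {20, 27, 30}
(A ∪ B) ∪ C = {8, 20, 27, 30}

A ∪ B ∪ C = {8, 20, 27, 30}


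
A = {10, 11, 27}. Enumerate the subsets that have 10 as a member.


A subset of A contains 10 iff the remaining 2 elements form any subset of A \ {10}.
Count: 2^(n-1) = 2^2 = 4
Subsets containing 10: {10}, {10, 11}, {10, 27}, {10, 11, 27}

Subsets containing 10 (4 total): {10}, {10, 11}, {10, 27}, {10, 11, 27}


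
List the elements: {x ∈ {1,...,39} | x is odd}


Checking each candidate:
Condition: odd numbers in {1,...,39}
Result = {1, 3, 5, 7, 9, 11, 13, 15, 17, 19, 21, 23, 25, 27, 29, 31, 33, 35, 37, 39}

{1, 3, 5, 7, 9, 11, 13, 15, 17, 19, 21, 23, 25, 27, 29, 31, 33, 35, 37, 39}


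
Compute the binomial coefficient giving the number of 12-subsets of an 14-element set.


C(n,k) = n! / (k!(n-k)!)
C(14,12) = 14! / (12!2!)
= 91

C(14,12) = 91


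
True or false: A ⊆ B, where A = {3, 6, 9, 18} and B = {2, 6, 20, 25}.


A ⊆ B means every element of A is in B.
Elements in A not in B: {3, 9, 18}
So A ⊄ B.

No, A ⊄ B


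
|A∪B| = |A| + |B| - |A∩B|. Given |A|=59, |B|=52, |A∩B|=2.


|A ∪ B| = |A| + |B| - |A ∩ B|
= 59 + 52 - 2
= 109

|A ∪ B| = 109


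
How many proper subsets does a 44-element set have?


Total subsets = 2^n = 2^44 = 17592186044416
Proper subsets exclude the set itself: 2^n - 1
= 17592186044416 - 1
= 17592186044415

Number of proper subsets = 17592186044415


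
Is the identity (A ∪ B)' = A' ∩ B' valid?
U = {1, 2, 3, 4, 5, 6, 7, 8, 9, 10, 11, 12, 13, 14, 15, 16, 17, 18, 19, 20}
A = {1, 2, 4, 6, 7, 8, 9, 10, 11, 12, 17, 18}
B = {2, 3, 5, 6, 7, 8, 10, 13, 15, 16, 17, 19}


LHS: A ∪ B = {1, 2, 3, 4, 5, 6, 7, 8, 9, 10, 11, 12, 13, 15, 16, 17, 18, 19}
(A ∪ B)' = U \ (A ∪ B) = {14, 20}
A' = {3, 5, 13, 14, 15, 16, 19, 20}, B' = {1, 4, 9, 11, 12, 14, 18, 20}
Claimed RHS: A' ∩ B' = {14, 20}
Identity is VALID: LHS = RHS = {14, 20} ✓

Identity is valid. (A ∪ B)' = A' ∩ B' = {14, 20}


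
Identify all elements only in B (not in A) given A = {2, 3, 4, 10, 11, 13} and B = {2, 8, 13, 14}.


A = {2, 3, 4, 10, 11, 13}
B = {2, 8, 13, 14}
Region: only in B (not in A)
Elements: {8, 14}

Elements only in B (not in A): {8, 14}


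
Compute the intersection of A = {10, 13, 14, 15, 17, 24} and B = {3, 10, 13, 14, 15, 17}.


A ∩ B = elements in both A and B
A = {10, 13, 14, 15, 17, 24}
B = {3, 10, 13, 14, 15, 17}
A ∩ B = {10, 13, 14, 15, 17}

A ∩ B = {10, 13, 14, 15, 17}


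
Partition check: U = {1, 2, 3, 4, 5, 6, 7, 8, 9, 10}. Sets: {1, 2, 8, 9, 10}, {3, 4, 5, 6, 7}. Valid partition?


A partition requires: (1) non-empty parts, (2) pairwise disjoint, (3) union = U
Parts: {1, 2, 8, 9, 10}, {3, 4, 5, 6, 7}
Union of parts: {1, 2, 3, 4, 5, 6, 7, 8, 9, 10}
U = {1, 2, 3, 4, 5, 6, 7, 8, 9, 10}
All non-empty? True
Pairwise disjoint? True
Covers U? True

Yes, valid partition


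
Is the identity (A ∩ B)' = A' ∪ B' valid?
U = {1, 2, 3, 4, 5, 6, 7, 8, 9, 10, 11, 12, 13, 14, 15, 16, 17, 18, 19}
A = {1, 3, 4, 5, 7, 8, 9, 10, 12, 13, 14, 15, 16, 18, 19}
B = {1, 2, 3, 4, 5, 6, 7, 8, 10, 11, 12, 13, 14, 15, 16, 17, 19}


LHS: A ∩ B = {1, 3, 4, 5, 7, 8, 10, 12, 13, 14, 15, 16, 19}
(A ∩ B)' = U \ (A ∩ B) = {2, 6, 9, 11, 17, 18}
A' = {2, 6, 11, 17}, B' = {9, 18}
Claimed RHS: A' ∪ B' = {2, 6, 9, 11, 17, 18}
Identity is VALID: LHS = RHS = {2, 6, 9, 11, 17, 18} ✓

Identity is valid. (A ∩ B)' = A' ∪ B' = {2, 6, 9, 11, 17, 18}


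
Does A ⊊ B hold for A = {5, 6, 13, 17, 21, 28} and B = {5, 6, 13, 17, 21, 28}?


A ⊂ B requires: A ⊆ B AND A ≠ B.
A ⊆ B? Yes
A = B? Yes
A = B, so A is not a PROPER subset.

No, A is not a proper subset of B


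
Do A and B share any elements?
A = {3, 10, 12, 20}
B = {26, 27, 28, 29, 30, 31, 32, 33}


Disjoint means A ∩ B = ∅.
A ∩ B = ∅
A ∩ B = ∅, so A and B are disjoint.

No — A and B share no elements (A ∩ B = ∅), so they are disjoint


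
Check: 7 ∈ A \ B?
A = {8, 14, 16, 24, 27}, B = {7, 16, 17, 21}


A = {8, 14, 16, 24, 27}, B = {7, 16, 17, 21}
A \ B = elements in A but not in B
A \ B = {8, 14, 24, 27}
Checking if 7 ∈ A \ B
7 is not in A \ B → False

7 ∉ A \ B


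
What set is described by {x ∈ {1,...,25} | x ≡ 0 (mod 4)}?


Checking each candidate:
Condition: x in {1,...,25} with x ≡ 0 (mod 4)
Result = {4, 8, 12, 16, 20, 24}

{4, 8, 12, 16, 20, 24}


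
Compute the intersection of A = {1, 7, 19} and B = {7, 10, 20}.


A ∩ B = elements in both A and B
A = {1, 7, 19}
B = {7, 10, 20}
A ∩ B = {7}

A ∩ B = {7}


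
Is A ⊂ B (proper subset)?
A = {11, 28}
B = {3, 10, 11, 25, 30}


A ⊂ B requires: A ⊆ B AND A ≠ B.
A ⊆ B? No
A ⊄ B, so A is not a proper subset.

No, A is not a proper subset of B


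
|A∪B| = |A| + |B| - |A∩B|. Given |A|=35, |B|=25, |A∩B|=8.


|A ∪ B| = |A| + |B| - |A ∩ B|
= 35 + 25 - 8
= 52

|A ∪ B| = 52


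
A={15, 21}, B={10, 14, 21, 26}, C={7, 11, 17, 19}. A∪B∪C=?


A ∪ B = {10, 14, 15, 21, 26}
(A ∪ B) ∪ C = {7, 10, 11, 14, 15, 17, 19, 21, 26}

A ∪ B ∪ C = {7, 10, 11, 14, 15, 17, 19, 21, 26}


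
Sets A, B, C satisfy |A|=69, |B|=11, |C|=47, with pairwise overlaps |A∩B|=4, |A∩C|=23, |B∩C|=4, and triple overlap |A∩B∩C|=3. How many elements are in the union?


|A∪B∪C| = |A|+|B|+|C| - |A∩B|-|A∩C|-|B∩C| + |A∩B∩C|
= 69+11+47 - 4-23-4 + 3
= 127 - 31 + 3
= 99

|A ∪ B ∪ C| = 99


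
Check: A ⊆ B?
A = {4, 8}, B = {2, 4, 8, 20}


A ⊆ B means every element of A is in B.
All elements of A are in B.
So A ⊆ B.

Yes, A ⊆ B


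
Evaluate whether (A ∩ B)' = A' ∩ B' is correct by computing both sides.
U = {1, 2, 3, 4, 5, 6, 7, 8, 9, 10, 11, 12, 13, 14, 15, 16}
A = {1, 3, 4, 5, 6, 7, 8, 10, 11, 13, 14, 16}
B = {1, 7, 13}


LHS: A ∩ B = {1, 7, 13}
(A ∩ B)' = U \ (A ∩ B) = {2, 3, 4, 5, 6, 8, 9, 10, 11, 12, 14, 15, 16}
A' = {2, 9, 12, 15}, B' = {2, 3, 4, 5, 6, 8, 9, 10, 11, 12, 14, 15, 16}
Claimed RHS: A' ∩ B' = {2, 9, 12, 15}
Identity is INVALID: LHS = {2, 3, 4, 5, 6, 8, 9, 10, 11, 12, 14, 15, 16} but the RHS claimed here equals {2, 9, 12, 15}. The correct form is (A ∩ B)' = A' ∪ B'.

Identity is invalid: (A ∩ B)' = {2, 3, 4, 5, 6, 8, 9, 10, 11, 12, 14, 15, 16} but A' ∩ B' = {2, 9, 12, 15}. The correct De Morgan law is (A ∩ B)' = A' ∪ B'.


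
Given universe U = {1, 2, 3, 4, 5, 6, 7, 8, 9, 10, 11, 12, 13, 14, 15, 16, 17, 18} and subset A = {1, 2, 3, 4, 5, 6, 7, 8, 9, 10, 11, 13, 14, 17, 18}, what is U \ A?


Aᶜ = U \ A = elements in U but not in A
U = {1, 2, 3, 4, 5, 6, 7, 8, 9, 10, 11, 12, 13, 14, 15, 16, 17, 18}
A = {1, 2, 3, 4, 5, 6, 7, 8, 9, 10, 11, 13, 14, 17, 18}
Aᶜ = {12, 15, 16}

Aᶜ = {12, 15, 16}


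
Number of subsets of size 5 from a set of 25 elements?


C(n,k) = n! / (k!(n-k)!)
C(25,5) = 25! / (5!20!)
= 53130

C(25,5) = 53130


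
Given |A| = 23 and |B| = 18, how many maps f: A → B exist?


Each of |A| = 23 inputs maps to any of |B| = 18 outputs.
# functions = |B|^|A| = 18^23
= 74347713614021927913318776832

Number of functions = 74347713614021927913318776832


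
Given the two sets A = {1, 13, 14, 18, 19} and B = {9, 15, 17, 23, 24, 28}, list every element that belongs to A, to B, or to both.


A ∪ B = all elements in A or B (or both)
A = {1, 13, 14, 18, 19}
B = {9, 15, 17, 23, 24, 28}
A ∪ B = {1, 9, 13, 14, 15, 17, 18, 19, 23, 24, 28}

A ∪ B = {1, 9, 13, 14, 15, 17, 18, 19, 23, 24, 28}


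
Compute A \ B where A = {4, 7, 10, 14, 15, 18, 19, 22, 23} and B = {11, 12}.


A \ B = elements in A but not in B
A = {4, 7, 10, 14, 15, 18, 19, 22, 23}
B = {11, 12}
Remove from A any elements in B
A \ B = {4, 7, 10, 14, 15, 18, 19, 22, 23}

A \ B = {4, 7, 10, 14, 15, 18, 19, 22, 23}


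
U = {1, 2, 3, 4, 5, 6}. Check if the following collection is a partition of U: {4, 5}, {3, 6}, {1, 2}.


A partition requires: (1) non-empty parts, (2) pairwise disjoint, (3) union = U
Parts: {4, 5}, {3, 6}, {1, 2}
Union of parts: {1, 2, 3, 4, 5, 6}
U = {1, 2, 3, 4, 5, 6}
All non-empty? True
Pairwise disjoint? True
Covers U? True

Yes, valid partition


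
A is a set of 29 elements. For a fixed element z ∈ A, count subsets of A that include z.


Subsets of A containing z correspond to subsets of A \ {z}, which has 28 elements.
Count = 2^(n-1) = 2^28
= 268435456

Number of subsets containing z = 268435456


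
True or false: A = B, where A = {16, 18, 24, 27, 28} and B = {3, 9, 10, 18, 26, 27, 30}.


Two sets are equal iff they have exactly the same elements.
A = {16, 18, 24, 27, 28}
B = {3, 9, 10, 18, 26, 27, 30}
Differences: {3, 9, 10, 16, 24, 26, 28, 30}
A ≠ B

No, A ≠ B


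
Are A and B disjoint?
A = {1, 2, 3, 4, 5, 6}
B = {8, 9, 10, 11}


Disjoint means A ∩ B = ∅.
A ∩ B = ∅
A ∩ B = ∅, so A and B are disjoint.

Yes, A and B are disjoint


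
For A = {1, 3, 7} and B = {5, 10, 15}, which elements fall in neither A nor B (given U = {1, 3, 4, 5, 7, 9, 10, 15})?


A = {1, 3, 7}
B = {5, 10, 15}
Region: in neither A nor B (given U = {1, 3, 4, 5, 7, 9, 10, 15})
Elements: {4, 9}

Elements in neither A nor B (given U = {1, 3, 4, 5, 7, 9, 10, 15}): {4, 9}


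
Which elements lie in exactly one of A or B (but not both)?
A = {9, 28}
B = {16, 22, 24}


A △ B = (A \ B) ∪ (B \ A) = elements in exactly one of A or B
A \ B = {9, 28}
B \ A = {16, 22, 24}
A △ B = {9, 16, 22, 24, 28}

A △ B = {9, 16, 22, 24, 28}


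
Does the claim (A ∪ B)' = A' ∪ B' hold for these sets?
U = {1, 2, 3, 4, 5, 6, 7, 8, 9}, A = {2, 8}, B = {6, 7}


LHS: A ∪ B = {2, 6, 7, 8}
(A ∪ B)' = U \ (A ∪ B) = {1, 3, 4, 5, 9}
A' = {1, 3, 4, 5, 6, 7, 9}, B' = {1, 2, 3, 4, 5, 8, 9}
Claimed RHS: A' ∪ B' = {1, 2, 3, 4, 5, 6, 7, 8, 9}
Identity is INVALID: LHS = {1, 3, 4, 5, 9} but the RHS claimed here equals {1, 2, 3, 4, 5, 6, 7, 8, 9}. The correct form is (A ∪ B)' = A' ∩ B'.

Identity is invalid: (A ∪ B)' = {1, 3, 4, 5, 9} but A' ∪ B' = {1, 2, 3, 4, 5, 6, 7, 8, 9}. The correct De Morgan law is (A ∪ B)' = A' ∩ B'.


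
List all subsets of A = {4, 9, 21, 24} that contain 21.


A subset of A contains 21 iff the remaining 3 elements form any subset of A \ {21}.
Count: 2^(n-1) = 2^3 = 8
Subsets containing 21: {21}, {4, 21}, {9, 21}, {21, 24}, {4, 9, 21}, {4, 21, 24}, {9, 21, 24}, {4, 9, 21, 24}

Subsets containing 21 (8 total): {21}, {4, 21}, {9, 21}, {21, 24}, {4, 9, 21}, {4, 21, 24}, {9, 21, 24}, {4, 9, 21, 24}


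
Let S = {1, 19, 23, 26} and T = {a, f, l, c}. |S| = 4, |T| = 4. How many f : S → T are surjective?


n = |S| = 4, k = |T| = 4. Surjections via inclusion-exclusion:
S(n,k) = Σ(-1)^i × C(k,i) × (k-i)^n, i=0 to k
i=0: (-1)^0×C(4,0)×4^4 = 256
i=1: (-1)^1×C(4,1)×3^4 = -324
i=2: (-1)^2×C(4,2)×2^4 = 96
i=3: (-1)^3×C(4,3)×1^4 = -4
i=4: (-1)^4×C(4,4)×0^4 = 0
Total = 24

Number of surjections = 24


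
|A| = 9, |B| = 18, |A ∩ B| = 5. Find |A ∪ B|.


|A ∪ B| = |A| + |B| - |A ∩ B|
= 9 + 18 - 5
= 22

|A ∪ B| = 22


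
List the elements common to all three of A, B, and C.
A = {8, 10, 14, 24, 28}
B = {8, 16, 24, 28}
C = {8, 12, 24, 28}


A ∩ B = {8, 24, 28}
(A ∩ B) ∩ C = {8, 24, 28}

A ∩ B ∩ C = {8, 24, 28}


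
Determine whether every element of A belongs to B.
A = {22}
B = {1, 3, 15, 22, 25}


A ⊆ B means every element of A is in B.
All elements of A are in B.
So A ⊆ B.

Yes, A ⊆ B


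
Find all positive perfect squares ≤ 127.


Checking each candidate:
Condition: positive perfect squares ≤ 127
Result = {1, 4, 9, 16, 25, 36, 49, 64, 81, 100, 121}

{1, 4, 9, 16, 25, 36, 49, 64, 81, 100, 121}


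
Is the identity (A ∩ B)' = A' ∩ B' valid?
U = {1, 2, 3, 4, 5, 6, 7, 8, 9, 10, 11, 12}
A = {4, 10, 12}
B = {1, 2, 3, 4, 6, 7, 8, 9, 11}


LHS: A ∩ B = {4}
(A ∩ B)' = U \ (A ∩ B) = {1, 2, 3, 5, 6, 7, 8, 9, 10, 11, 12}
A' = {1, 2, 3, 5, 6, 7, 8, 9, 11}, B' = {5, 10, 12}
Claimed RHS: A' ∩ B' = {5}
Identity is INVALID: LHS = {1, 2, 3, 5, 6, 7, 8, 9, 10, 11, 12} but the RHS claimed here equals {5}. The correct form is (A ∩ B)' = A' ∪ B'.

Identity is invalid: (A ∩ B)' = {1, 2, 3, 5, 6, 7, 8, 9, 10, 11, 12} but A' ∩ B' = {5}. The correct De Morgan law is (A ∩ B)' = A' ∪ B'.


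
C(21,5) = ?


C(n,k) = n! / (k!(n-k)!)
C(21,5) = 21! / (5!16!)
= 20349

C(21,5) = 20349


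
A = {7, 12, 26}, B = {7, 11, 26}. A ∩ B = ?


A ∩ B = elements in both A and B
A = {7, 12, 26}
B = {7, 11, 26}
A ∩ B = {7, 26}

A ∩ B = {7, 26}


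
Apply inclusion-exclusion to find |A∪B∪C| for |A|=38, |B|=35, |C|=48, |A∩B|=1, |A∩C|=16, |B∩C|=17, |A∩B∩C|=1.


|A∪B∪C| = |A|+|B|+|C| - |A∩B|-|A∩C|-|B∩C| + |A∩B∩C|
= 38+35+48 - 1-16-17 + 1
= 121 - 34 + 1
= 88

|A ∪ B ∪ C| = 88


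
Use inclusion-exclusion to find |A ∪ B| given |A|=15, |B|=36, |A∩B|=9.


|A ∪ B| = |A| + |B| - |A ∩ B|
= 15 + 36 - 9
= 42

|A ∪ B| = 42


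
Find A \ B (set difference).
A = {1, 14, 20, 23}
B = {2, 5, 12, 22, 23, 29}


A \ B = elements in A but not in B
A = {1, 14, 20, 23}
B = {2, 5, 12, 22, 23, 29}
Remove from A any elements in B
A \ B = {1, 14, 20}

A \ B = {1, 14, 20}


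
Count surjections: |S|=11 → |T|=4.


n = |S| = 11, k = |T| = 4. Surjections via inclusion-exclusion:
S(n,k) = Σ(-1)^i × C(k,i) × (k-i)^n, i=0 to k
i=0: (-1)^0×C(4,0)×4^11 = 4194304
i=1: (-1)^1×C(4,1)×3^11 = -708588
i=2: (-1)^2×C(4,2)×2^11 = 12288
i=3: (-1)^3×C(4,3)×1^11 = -4
i=4: (-1)^4×C(4,4)×0^11 = 0
Total = 3498000

Number of surjections = 3498000


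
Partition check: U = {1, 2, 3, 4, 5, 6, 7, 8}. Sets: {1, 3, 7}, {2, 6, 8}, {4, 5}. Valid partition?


A partition requires: (1) non-empty parts, (2) pairwise disjoint, (3) union = U
Parts: {1, 3, 7}, {2, 6, 8}, {4, 5}
Union of parts: {1, 2, 3, 4, 5, 6, 7, 8}
U = {1, 2, 3, 4, 5, 6, 7, 8}
All non-empty? True
Pairwise disjoint? True
Covers U? True

Yes, valid partition


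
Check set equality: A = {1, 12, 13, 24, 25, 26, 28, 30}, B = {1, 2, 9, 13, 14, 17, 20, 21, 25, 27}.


Two sets are equal iff they have exactly the same elements.
A = {1, 12, 13, 24, 25, 26, 28, 30}
B = {1, 2, 9, 13, 14, 17, 20, 21, 25, 27}
Differences: {2, 9, 12, 14, 17, 20, 21, 24, 26, 27, 28, 30}
A ≠ B

No, A ≠ B


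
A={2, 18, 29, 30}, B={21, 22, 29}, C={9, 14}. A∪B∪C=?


A ∪ B = {2, 18, 21, 22, 29, 30}
(A ∪ B) ∪ C = {2, 9, 14, 18, 21, 22, 29, 30}

A ∪ B ∪ C = {2, 9, 14, 18, 21, 22, 29, 30}


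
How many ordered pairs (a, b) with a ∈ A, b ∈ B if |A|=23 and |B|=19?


|A × B| = |A| × |B|
= 23 × 19
= 437

|A × B| = 437


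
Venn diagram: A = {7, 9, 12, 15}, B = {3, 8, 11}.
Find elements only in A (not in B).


A = {7, 9, 12, 15}
B = {3, 8, 11}
Region: only in A (not in B)
Elements: {7, 9, 12, 15}

Elements only in A (not in B): {7, 9, 12, 15}


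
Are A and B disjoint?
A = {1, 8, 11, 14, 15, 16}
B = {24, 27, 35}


Disjoint means A ∩ B = ∅.
A ∩ B = ∅
A ∩ B = ∅, so A and B are disjoint.

Yes, A and B are disjoint


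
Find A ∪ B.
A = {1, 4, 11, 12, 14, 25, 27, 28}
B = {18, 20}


A ∪ B = all elements in A or B (or both)
A = {1, 4, 11, 12, 14, 25, 27, 28}
B = {18, 20}
A ∪ B = {1, 4, 11, 12, 14, 18, 20, 25, 27, 28}

A ∪ B = {1, 4, 11, 12, 14, 18, 20, 25, 27, 28}


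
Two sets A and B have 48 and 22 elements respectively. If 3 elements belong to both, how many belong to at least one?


|A ∪ B| = |A| + |B| - |A ∩ B|
= 48 + 22 - 3
= 67

|A ∪ B| = 67


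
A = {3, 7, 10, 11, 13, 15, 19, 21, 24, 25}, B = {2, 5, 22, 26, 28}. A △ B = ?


A △ B = (A \ B) ∪ (B \ A) = elements in exactly one of A or B
A \ B = {3, 7, 10, 11, 13, 15, 19, 21, 24, 25}
B \ A = {2, 5, 22, 26, 28}
A △ B = {2, 3, 5, 7, 10, 11, 13, 15, 19, 21, 22, 24, 25, 26, 28}

A △ B = {2, 3, 5, 7, 10, 11, 13, 15, 19, 21, 22, 24, 25, 26, 28}


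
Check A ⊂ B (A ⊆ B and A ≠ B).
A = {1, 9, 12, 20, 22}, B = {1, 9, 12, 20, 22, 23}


A ⊂ B requires: A ⊆ B AND A ≠ B.
A ⊆ B? Yes
A = B? No
A ⊂ B: Yes (A is a proper subset of B)

Yes, A ⊂ B


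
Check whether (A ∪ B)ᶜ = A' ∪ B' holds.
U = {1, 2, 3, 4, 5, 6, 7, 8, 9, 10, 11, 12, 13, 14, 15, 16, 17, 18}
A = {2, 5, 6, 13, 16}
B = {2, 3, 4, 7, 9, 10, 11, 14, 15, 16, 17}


LHS: A ∪ B = {2, 3, 4, 5, 6, 7, 9, 10, 11, 13, 14, 15, 16, 17}
(A ∪ B)' = U \ (A ∪ B) = {1, 8, 12, 18}
A' = {1, 3, 4, 7, 8, 9, 10, 11, 12, 14, 15, 17, 18}, B' = {1, 5, 6, 8, 12, 13, 18}
Claimed RHS: A' ∪ B' = {1, 3, 4, 5, 6, 7, 8, 9, 10, 11, 12, 13, 14, 15, 17, 18}
Identity is INVALID: LHS = {1, 8, 12, 18} but the RHS claimed here equals {1, 3, 4, 5, 6, 7, 8, 9, 10, 11, 12, 13, 14, 15, 17, 18}. The correct form is (A ∪ B)' = A' ∩ B'.

Identity is invalid: (A ∪ B)' = {1, 8, 12, 18} but A' ∪ B' = {1, 3, 4, 5, 6, 7, 8, 9, 10, 11, 12, 13, 14, 15, 17, 18}. The correct De Morgan law is (A ∪ B)' = A' ∩ B'.


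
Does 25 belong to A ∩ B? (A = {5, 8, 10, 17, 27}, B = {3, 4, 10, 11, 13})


A = {5, 8, 10, 17, 27}, B = {3, 4, 10, 11, 13}
A ∩ B = elements in both A and B
A ∩ B = {10}
Checking if 25 ∈ A ∩ B
25 is not in A ∩ B → False

25 ∉ A ∩ B


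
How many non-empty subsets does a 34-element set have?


Total subsets = 2^n = 2^34 = 17179869184
Non-empty subsets exclude the empty set: 2^n - 1
= 17179869184 - 1
= 17179869183

Number of non-empty subsets = 17179869183


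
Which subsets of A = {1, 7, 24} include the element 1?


A subset of A contains 1 iff the remaining 2 elements form any subset of A \ {1}.
Count: 2^(n-1) = 2^2 = 4
Subsets containing 1: {1}, {1, 7}, {1, 24}, {1, 7, 24}

Subsets containing 1 (4 total): {1}, {1, 7}, {1, 24}, {1, 7, 24}


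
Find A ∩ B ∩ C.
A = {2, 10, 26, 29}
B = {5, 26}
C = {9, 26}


A ∩ B = {26}
(A ∩ B) ∩ C = {26}

A ∩ B ∩ C = {26}


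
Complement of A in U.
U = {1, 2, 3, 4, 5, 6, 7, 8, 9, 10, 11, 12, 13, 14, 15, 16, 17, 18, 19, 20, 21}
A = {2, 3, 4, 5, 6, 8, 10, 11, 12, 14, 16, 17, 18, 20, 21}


Aᶜ = U \ A = elements in U but not in A
U = {1, 2, 3, 4, 5, 6, 7, 8, 9, 10, 11, 12, 13, 14, 15, 16, 17, 18, 19, 20, 21}
A = {2, 3, 4, 5, 6, 8, 10, 11, 12, 14, 16, 17, 18, 20, 21}
Aᶜ = {1, 7, 9, 13, 15, 19}

Aᶜ = {1, 7, 9, 13, 15, 19}


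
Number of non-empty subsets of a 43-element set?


Total subsets = 2^n = 2^43 = 8796093022208
Non-empty subsets exclude the empty set: 2^n - 1
= 8796093022208 - 1
= 8796093022207

Number of non-empty subsets = 8796093022207


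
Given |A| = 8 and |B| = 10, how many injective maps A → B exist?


An injection sends each of |A| = 8 inputs to a distinct output in B.
# injections = |B|·(|B|-1)·…·(|B|-|A|+1) = 10! / (10 - 8)!
= 10 × 9 × 8 × 7 × 6 × 5 × 4 × 3
= 1814400

Number of injections = 1814400


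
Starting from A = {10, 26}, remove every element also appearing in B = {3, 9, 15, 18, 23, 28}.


A \ B = elements in A but not in B
A = {10, 26}
B = {3, 9, 15, 18, 23, 28}
Remove from A any elements in B
A \ B = {10, 26}

A \ B = {10, 26}


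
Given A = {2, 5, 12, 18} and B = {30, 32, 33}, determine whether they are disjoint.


Disjoint means A ∩ B = ∅.
A ∩ B = ∅
A ∩ B = ∅, so A and B are disjoint.

Yes, A and B are disjoint


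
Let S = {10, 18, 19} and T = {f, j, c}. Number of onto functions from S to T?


n = |S| = 3, k = |T| = 3. Surjections via inclusion-exclusion:
S(n,k) = Σ(-1)^i × C(k,i) × (k-i)^n, i=0 to k
i=0: (-1)^0×C(3,0)×3^3 = 27
i=1: (-1)^1×C(3,1)×2^3 = -24
i=2: (-1)^2×C(3,2)×1^3 = 3
i=3: (-1)^3×C(3,3)×0^3 = 0
Total = 6

Number of surjections = 6


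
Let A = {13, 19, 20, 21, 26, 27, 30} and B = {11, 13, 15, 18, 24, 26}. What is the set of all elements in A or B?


A ∪ B = all elements in A or B (or both)
A = {13, 19, 20, 21, 26, 27, 30}
B = {11, 13, 15, 18, 24, 26}
A ∪ B = {11, 13, 15, 18, 19, 20, 21, 24, 26, 27, 30}

A ∪ B = {11, 13, 15, 18, 19, 20, 21, 24, 26, 27, 30}


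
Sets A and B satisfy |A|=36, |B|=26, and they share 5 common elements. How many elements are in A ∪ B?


|A ∪ B| = |A| + |B| - |A ∩ B|
= 36 + 26 - 5
= 57

|A ∪ B| = 57


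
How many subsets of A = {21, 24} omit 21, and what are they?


A subset of A that omits 21 is a subset of A \ {21}, so there are 2^(n-1) = 2^1 = 2 of them.
Subsets excluding 21: ∅, {24}

Subsets excluding 21 (2 total): ∅, {24}


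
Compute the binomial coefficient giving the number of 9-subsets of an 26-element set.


C(n,k) = n! / (k!(n-k)!)
C(26,9) = 26! / (9!17!)
= 3124550

C(26,9) = 3124550


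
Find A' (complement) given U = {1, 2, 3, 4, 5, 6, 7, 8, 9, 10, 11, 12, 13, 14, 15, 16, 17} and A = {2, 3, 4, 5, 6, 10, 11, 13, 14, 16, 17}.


Aᶜ = U \ A = elements in U but not in A
U = {1, 2, 3, 4, 5, 6, 7, 8, 9, 10, 11, 12, 13, 14, 15, 16, 17}
A = {2, 3, 4, 5, 6, 10, 11, 13, 14, 16, 17}
Aᶜ = {1, 7, 8, 9, 12, 15}

Aᶜ = {1, 7, 8, 9, 12, 15}


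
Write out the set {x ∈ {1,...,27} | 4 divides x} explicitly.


Checking each candidate:
Condition: multiples of 4 in {1,...,27}
Result = {4, 8, 12, 16, 20, 24}

{4, 8, 12, 16, 20, 24}


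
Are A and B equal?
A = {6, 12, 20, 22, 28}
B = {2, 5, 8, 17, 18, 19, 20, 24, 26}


Two sets are equal iff they have exactly the same elements.
A = {6, 12, 20, 22, 28}
B = {2, 5, 8, 17, 18, 19, 20, 24, 26}
Differences: {2, 5, 6, 8, 12, 17, 18, 19, 22, 24, 26, 28}
A ≠ B

No, A ≠ B


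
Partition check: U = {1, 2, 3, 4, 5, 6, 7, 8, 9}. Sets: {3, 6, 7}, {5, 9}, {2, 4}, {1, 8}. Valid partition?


A partition requires: (1) non-empty parts, (2) pairwise disjoint, (3) union = U
Parts: {3, 6, 7}, {5, 9}, {2, 4}, {1, 8}
Union of parts: {1, 2, 3, 4, 5, 6, 7, 8, 9}
U = {1, 2, 3, 4, 5, 6, 7, 8, 9}
All non-empty? True
Pairwise disjoint? True
Covers U? True

Yes, valid partition


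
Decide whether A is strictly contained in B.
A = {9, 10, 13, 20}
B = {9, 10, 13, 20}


A ⊂ B requires: A ⊆ B AND A ≠ B.
A ⊆ B? Yes
A = B? Yes
A = B, so A is not a PROPER subset.

No, A is not a proper subset of B


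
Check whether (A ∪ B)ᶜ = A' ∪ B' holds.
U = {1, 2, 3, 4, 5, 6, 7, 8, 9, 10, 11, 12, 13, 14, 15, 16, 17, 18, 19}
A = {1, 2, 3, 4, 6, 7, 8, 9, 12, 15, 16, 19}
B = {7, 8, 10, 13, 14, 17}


LHS: A ∪ B = {1, 2, 3, 4, 6, 7, 8, 9, 10, 12, 13, 14, 15, 16, 17, 19}
(A ∪ B)' = U \ (A ∪ B) = {5, 11, 18}
A' = {5, 10, 11, 13, 14, 17, 18}, B' = {1, 2, 3, 4, 5, 6, 9, 11, 12, 15, 16, 18, 19}
Claimed RHS: A' ∪ B' = {1, 2, 3, 4, 5, 6, 9, 10, 11, 12, 13, 14, 15, 16, 17, 18, 19}
Identity is INVALID: LHS = {5, 11, 18} but the RHS claimed here equals {1, 2, 3, 4, 5, 6, 9, 10, 11, 12, 13, 14, 15, 16, 17, 18, 19}. The correct form is (A ∪ B)' = A' ∩ B'.

Identity is invalid: (A ∪ B)' = {5, 11, 18} but A' ∪ B' = {1, 2, 3, 4, 5, 6, 9, 10, 11, 12, 13, 14, 15, 16, 17, 18, 19}. The correct De Morgan law is (A ∪ B)' = A' ∩ B'.


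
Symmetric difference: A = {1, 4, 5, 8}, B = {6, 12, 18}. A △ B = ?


A △ B = (A \ B) ∪ (B \ A) = elements in exactly one of A or B
A \ B = {1, 4, 5, 8}
B \ A = {6, 12, 18}
A △ B = {1, 4, 5, 6, 8, 12, 18}

A △ B = {1, 4, 5, 6, 8, 12, 18}


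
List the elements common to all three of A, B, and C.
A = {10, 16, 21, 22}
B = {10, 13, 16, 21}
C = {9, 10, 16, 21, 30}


A ∩ B = {10, 16, 21}
(A ∩ B) ∩ C = {10, 16, 21}

A ∩ B ∩ C = {10, 16, 21}


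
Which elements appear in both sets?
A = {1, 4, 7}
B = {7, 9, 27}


A ∩ B = elements in both A and B
A = {1, 4, 7}
B = {7, 9, 27}
A ∩ B = {7}

A ∩ B = {7}


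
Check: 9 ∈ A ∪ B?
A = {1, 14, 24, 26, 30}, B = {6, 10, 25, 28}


A = {1, 14, 24, 26, 30}, B = {6, 10, 25, 28}
A ∪ B = all elements in A or B
A ∪ B = {1, 6, 10, 14, 24, 25, 26, 28, 30}
Checking if 9 ∈ A ∪ B
9 is not in A ∪ B → False

9 ∉ A ∪ B


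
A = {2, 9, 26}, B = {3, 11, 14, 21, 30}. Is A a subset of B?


A ⊆ B means every element of A is in B.
Elements in A not in B: {2, 9, 26}
So A ⊄ B.

No, A ⊄ B


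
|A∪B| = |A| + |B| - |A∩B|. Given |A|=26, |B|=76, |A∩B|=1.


|A ∪ B| = |A| + |B| - |A ∩ B|
= 26 + 76 - 1
= 101

|A ∪ B| = 101


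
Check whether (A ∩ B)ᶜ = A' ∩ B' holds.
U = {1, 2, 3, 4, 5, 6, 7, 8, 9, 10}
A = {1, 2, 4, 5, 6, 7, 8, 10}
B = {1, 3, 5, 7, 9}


LHS: A ∩ B = {1, 5, 7}
(A ∩ B)' = U \ (A ∩ B) = {2, 3, 4, 6, 8, 9, 10}
A' = {3, 9}, B' = {2, 4, 6, 8, 10}
Claimed RHS: A' ∩ B' = ∅
Identity is INVALID: LHS = {2, 3, 4, 6, 8, 9, 10} but the RHS claimed here equals ∅. The correct form is (A ∩ B)' = A' ∪ B'.

Identity is invalid: (A ∩ B)' = {2, 3, 4, 6, 8, 9, 10} but A' ∩ B' = ∅. The correct De Morgan law is (A ∩ B)' = A' ∪ B'.


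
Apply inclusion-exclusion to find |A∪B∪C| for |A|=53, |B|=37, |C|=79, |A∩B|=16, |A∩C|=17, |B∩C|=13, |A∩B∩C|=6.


|A∪B∪C| = |A|+|B|+|C| - |A∩B|-|A∩C|-|B∩C| + |A∩B∩C|
= 53+37+79 - 16-17-13 + 6
= 169 - 46 + 6
= 129

|A ∪ B ∪ C| = 129


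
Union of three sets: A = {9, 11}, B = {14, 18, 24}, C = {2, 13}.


A ∪ B = {9, 11, 14, 18, 24}
(A ∪ B) ∪ C = {2, 9, 11, 13, 14, 18, 24}

A ∪ B ∪ C = {2, 9, 11, 13, 14, 18, 24}


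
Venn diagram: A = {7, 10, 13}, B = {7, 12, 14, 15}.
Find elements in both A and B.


A = {7, 10, 13}
B = {7, 12, 14, 15}
Region: in both A and B
Elements: {7}

Elements in both A and B: {7}


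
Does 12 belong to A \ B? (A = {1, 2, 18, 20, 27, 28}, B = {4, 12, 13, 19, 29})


A = {1, 2, 18, 20, 27, 28}, B = {4, 12, 13, 19, 29}
A \ B = elements in A but not in B
A \ B = {1, 2, 18, 20, 27, 28}
Checking if 12 ∈ A \ B
12 is not in A \ B → False

12 ∉ A \ B


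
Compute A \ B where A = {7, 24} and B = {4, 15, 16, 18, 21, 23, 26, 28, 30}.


A \ B = elements in A but not in B
A = {7, 24}
B = {4, 15, 16, 18, 21, 23, 26, 28, 30}
Remove from A any elements in B
A \ B = {7, 24}

A \ B = {7, 24}


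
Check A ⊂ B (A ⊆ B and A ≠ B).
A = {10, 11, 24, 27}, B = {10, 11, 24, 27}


A ⊂ B requires: A ⊆ B AND A ≠ B.
A ⊆ B? Yes
A = B? Yes
A = B, so A is not a PROPER subset.

No, A is not a proper subset of B


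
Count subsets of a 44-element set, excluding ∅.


Total subsets = 2^n = 2^44 = 17592186044416
Non-empty subsets exclude the empty set: 2^n - 1
= 17592186044416 - 1
= 17592186044415

Number of non-empty subsets = 17592186044415


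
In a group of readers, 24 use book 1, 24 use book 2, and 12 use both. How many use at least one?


|A ∪ B| = |A| + |B| - |A ∩ B|
= 24 + 24 - 12
= 36

|A ∪ B| = 36


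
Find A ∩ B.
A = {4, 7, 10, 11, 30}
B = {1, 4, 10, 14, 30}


A ∩ B = elements in both A and B
A = {4, 7, 10, 11, 30}
B = {1, 4, 10, 14, 30}
A ∩ B = {4, 10, 30}

A ∩ B = {4, 10, 30}


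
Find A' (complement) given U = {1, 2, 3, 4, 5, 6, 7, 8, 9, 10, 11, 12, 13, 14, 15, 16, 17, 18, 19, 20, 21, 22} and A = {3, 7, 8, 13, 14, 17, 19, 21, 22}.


Aᶜ = U \ A = elements in U but not in A
U = {1, 2, 3, 4, 5, 6, 7, 8, 9, 10, 11, 12, 13, 14, 15, 16, 17, 18, 19, 20, 21, 22}
A = {3, 7, 8, 13, 14, 17, 19, 21, 22}
Aᶜ = {1, 2, 4, 5, 6, 9, 10, 11, 12, 15, 16, 18, 20}

Aᶜ = {1, 2, 4, 5, 6, 9, 10, 11, 12, 15, 16, 18, 20}


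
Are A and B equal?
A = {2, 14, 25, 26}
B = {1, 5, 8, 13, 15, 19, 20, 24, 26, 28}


Two sets are equal iff they have exactly the same elements.
A = {2, 14, 25, 26}
B = {1, 5, 8, 13, 15, 19, 20, 24, 26, 28}
Differences: {1, 2, 5, 8, 13, 14, 15, 19, 20, 24, 25, 28}
A ≠ B

No, A ≠ B


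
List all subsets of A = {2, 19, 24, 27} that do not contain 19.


A subset of A that omits 19 is a subset of A \ {19}, so there are 2^(n-1) = 2^3 = 8 of them.
Subsets excluding 19: ∅, {2}, {24}, {27}, {2, 24}, {2, 27}, {24, 27}, {2, 24, 27}

Subsets excluding 19 (8 total): ∅, {2}, {24}, {27}, {2, 24}, {2, 27}, {24, 27}, {2, 24, 27}


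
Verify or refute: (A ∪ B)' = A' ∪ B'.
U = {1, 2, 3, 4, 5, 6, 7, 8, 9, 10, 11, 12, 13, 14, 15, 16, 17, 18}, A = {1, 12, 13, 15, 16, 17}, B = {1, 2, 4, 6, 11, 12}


LHS: A ∪ B = {1, 2, 4, 6, 11, 12, 13, 15, 16, 17}
(A ∪ B)' = U \ (A ∪ B) = {3, 5, 7, 8, 9, 10, 14, 18}
A' = {2, 3, 4, 5, 6, 7, 8, 9, 10, 11, 14, 18}, B' = {3, 5, 7, 8, 9, 10, 13, 14, 15, 16, 17, 18}
Claimed RHS: A' ∪ B' = {2, 3, 4, 5, 6, 7, 8, 9, 10, 11, 13, 14, 15, 16, 17, 18}
Identity is INVALID: LHS = {3, 5, 7, 8, 9, 10, 14, 18} but the RHS claimed here equals {2, 3, 4, 5, 6, 7, 8, 9, 10, 11, 13, 14, 15, 16, 17, 18}. The correct form is (A ∪ B)' = A' ∩ B'.

Identity is invalid: (A ∪ B)' = {3, 5, 7, 8, 9, 10, 14, 18} but A' ∪ B' = {2, 3, 4, 5, 6, 7, 8, 9, 10, 11, 13, 14, 15, 16, 17, 18}. The correct De Morgan law is (A ∪ B)' = A' ∩ B'.
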